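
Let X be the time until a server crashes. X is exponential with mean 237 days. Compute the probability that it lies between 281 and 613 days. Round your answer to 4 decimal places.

0.2303

The rate is λ = 1/237 = 0.00421941 per day.
P(281 < X < 613) = e^(−λ·281) − e^(−λ·613) = 0.30555 − 0.07528 ≈ 0.2303.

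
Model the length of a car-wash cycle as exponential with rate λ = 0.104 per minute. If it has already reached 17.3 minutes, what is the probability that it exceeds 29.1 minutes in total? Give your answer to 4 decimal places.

0.2931

By the memoryless property, P(X > 17.3+11.8 | X > 17.3) = P(X > 11.8).
P(X > 11.8) = e^(−1.2272) ≈ 0.2931.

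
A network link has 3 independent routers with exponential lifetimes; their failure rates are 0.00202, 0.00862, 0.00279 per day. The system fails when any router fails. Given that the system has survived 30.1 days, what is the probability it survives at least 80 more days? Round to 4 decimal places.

0.3415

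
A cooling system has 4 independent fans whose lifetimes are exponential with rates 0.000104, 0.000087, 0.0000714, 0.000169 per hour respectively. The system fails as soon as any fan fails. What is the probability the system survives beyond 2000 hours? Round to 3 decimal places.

0.422

The time to first failure is exponential with rate Σλ = 0.000104 + 0.000087 + 0.0000714 + 0.000169 = 0.0004314.
P(min > 2000) = e^(−0.0004314·2000) = e^(−0.8628) ≈ 0.422.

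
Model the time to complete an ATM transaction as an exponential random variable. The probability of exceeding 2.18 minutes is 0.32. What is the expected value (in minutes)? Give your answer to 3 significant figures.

1.91

e^(−λ·2.18) = 0.32 ⇒ λ = −ln(0.32)/2.18 = 0.522676.
Mean = 1/λ = 1.91323 minutes.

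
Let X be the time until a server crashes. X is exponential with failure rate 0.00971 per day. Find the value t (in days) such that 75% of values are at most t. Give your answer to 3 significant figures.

Set 1 − e^(−λt) = 0.75, so t = −ln(0.25)/λ = 1.3863/0.00971 ≈ 142.77 days.

143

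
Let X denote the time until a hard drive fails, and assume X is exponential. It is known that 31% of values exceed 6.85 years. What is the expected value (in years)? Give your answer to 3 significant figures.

5.85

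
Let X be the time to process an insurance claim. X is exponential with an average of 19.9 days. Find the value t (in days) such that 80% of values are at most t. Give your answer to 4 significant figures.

32.03

The rate is λ = 1/19.9 = 0.0502513 per day.
Set 1 − e^(−λt) = 0.8, so t = −ln(0.2)/λ = 1.6094/0.0502513 ≈ 32.0278 days.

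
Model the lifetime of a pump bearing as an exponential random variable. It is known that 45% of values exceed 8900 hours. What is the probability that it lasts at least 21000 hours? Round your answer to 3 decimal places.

0.152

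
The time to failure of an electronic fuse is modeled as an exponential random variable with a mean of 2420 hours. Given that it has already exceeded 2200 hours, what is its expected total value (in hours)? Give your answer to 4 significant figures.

4620

The rate is λ = 1/2420 = 0.000413223 per hour.
By memorylessness, E[X | X > 2200] = 2200 + 1/λ = 2200 + 2420 = 4620 hours.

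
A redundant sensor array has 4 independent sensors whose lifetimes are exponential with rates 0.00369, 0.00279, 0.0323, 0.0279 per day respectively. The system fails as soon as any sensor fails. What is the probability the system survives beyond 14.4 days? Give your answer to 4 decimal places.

The time to first failure is exponential with rate Σλ = 0.00369 + 0.00279 + 0.0323 + 0.0279 = 0.06668.
P(min > 14.4) = e^(−0.06668·14.4) = e^(−0.96019) ≈ 0.3828.

0.3828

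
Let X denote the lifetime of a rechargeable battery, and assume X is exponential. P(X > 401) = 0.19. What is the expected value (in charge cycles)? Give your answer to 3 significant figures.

e^(−λ·401) = 0.19 ⇒ λ = −ln(0.19)/401 = 0.00414147.
Mean = 1/λ = 241.46 charge cycles.

241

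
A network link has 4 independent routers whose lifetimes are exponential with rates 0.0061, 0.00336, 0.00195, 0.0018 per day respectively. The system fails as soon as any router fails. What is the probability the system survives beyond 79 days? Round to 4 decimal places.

The time to first failure is exponential with rate Σλ = 0.0061 + 0.00336 + 0.00195 + 0.0018 = 0.01321.
P(min > 79) = e^(−0.01321·79) = e^(−1.0436) ≈ 0.3522.

0.3522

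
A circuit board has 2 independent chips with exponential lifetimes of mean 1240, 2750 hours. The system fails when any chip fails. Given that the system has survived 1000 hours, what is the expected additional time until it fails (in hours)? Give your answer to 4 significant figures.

854.6

First-failure rate Σλ = 1/1240 + 1/2750 = 0.00117009.
By memorylessness the expected residual is 1/Σλ = 854.637 hours, regardless of the 1000 already elapsed.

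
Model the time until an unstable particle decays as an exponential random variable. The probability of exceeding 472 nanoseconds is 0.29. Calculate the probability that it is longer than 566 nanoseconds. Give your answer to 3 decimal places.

0.227

e^(−λ·472) = 0.29 ⇒ λ = −ln(0.29)/472 = 0.00262262.
P(X > 566) = e^(−0.00262262·566) = e^(−1.4844) ≈ 0.227.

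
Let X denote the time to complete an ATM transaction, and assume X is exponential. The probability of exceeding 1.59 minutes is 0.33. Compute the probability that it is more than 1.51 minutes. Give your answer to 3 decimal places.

0.349

e^(−λ·1.59) = 0.33 ⇒ λ = −ln(0.33)/1.59 = 0.697272.
P(X > 1.51) = e^(−0.697272·1.51) = e^(−1.0529) ≈ 0.349.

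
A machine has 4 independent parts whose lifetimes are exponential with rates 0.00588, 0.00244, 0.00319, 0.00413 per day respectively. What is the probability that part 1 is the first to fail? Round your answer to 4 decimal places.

The time to first failure is exponential with rate Σλ = 0.00588 + 0.00244 + 0.00319 + 0.00413 = 0.01564.
P(part 1 first) = λ_1/Σλ = 0.00588/0.01564 ≈ 0.3760.

0.3760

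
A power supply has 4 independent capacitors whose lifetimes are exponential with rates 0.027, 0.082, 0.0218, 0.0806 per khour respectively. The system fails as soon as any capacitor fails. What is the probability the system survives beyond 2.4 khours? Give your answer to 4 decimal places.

0.6021

The time to first failure is exponential with rate Σλ = 0.027 + 0.082 + 0.0218 + 0.0806 = 0.2114.
P(min > 2.4) = e^(−0.2114·2.4) = e^(−0.50736) ≈ 0.6021.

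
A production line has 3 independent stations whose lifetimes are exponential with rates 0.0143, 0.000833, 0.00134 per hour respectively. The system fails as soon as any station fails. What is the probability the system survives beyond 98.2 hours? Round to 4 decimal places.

0.1984

The time to first failure is exponential with rate Σλ = 0.0143 + 0.000833 + 0.00134 = 0.016473.
P(min > 98.2) = e^(−0.016473·98.2) = e^(−1.6176) ≈ 0.1984.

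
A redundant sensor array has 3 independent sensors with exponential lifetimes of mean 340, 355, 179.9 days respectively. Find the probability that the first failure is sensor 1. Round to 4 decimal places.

Rates: λ_i = 1/mean_i → 0.00294118, 0.0028169, 0.00555864; Σλ = 0.0113167.
P(sensor 1 first) = λ_1/Σλ = 0.00294118/0.0113167 ≈ 0.2599.

0.2599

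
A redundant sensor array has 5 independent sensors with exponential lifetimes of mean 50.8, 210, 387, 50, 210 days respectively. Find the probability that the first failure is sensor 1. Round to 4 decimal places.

Rates: λ_i = 1/mean_i → 0.019685, 0.0047619, 0.00258398, 0.02, 0.0047619; Σλ = 0.0517928.
P(sensor 1 first) = λ_1/Σλ = 0.019685/0.0517928 ≈ 0.3801.

0.3801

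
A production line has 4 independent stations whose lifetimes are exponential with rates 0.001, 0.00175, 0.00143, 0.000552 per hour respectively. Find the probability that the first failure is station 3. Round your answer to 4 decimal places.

0.3022

The time to first failure is exponential with rate Σλ = 0.001 + 0.00175 + 0.00143 + 0.000552 = 0.004732.
P(station 3 first) = λ_3/Σλ = 0.00143/0.004732 ≈ 0.3022.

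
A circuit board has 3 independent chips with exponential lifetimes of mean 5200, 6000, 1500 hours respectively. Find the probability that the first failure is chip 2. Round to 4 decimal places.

Rates: λ_i = 1/mean_i → 0.000192308, 0.000166667, 0.000666667; Σλ = 0.00102564.
P(chip 2 first) = λ_2/Σλ = 0.000166667/0.00102564 ≈ 0.1625.

0.1625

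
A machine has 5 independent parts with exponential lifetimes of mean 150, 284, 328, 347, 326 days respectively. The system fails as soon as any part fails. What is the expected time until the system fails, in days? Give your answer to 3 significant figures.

52.1

The first failure time is exponential with rate Σλ_i = 1/150 + 1/284 + 1/328 + 1/347 + 1/326 = 0.0191859 per day.
E[min] = 1/Σλ = 1/0.0191859 = 52.1216 days.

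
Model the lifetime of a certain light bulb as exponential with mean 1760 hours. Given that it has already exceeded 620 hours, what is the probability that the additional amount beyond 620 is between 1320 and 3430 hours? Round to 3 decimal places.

0.330

The rate is λ = 1/1760 = 0.000568182 per hour.
Memoryless: the residual past 620 is again Exp(λ).
P(1320 < residual < 3430) = e^(−λ·1320) − e^(−λ·3430) = 0.47237 − 0.14244 ≈ 0.330.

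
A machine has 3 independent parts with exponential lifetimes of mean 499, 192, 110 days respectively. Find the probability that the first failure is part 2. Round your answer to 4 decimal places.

0.3195

Rates: λ_i = 1/mean_i → 0.00200401, 0.00520833, 0.00909091; Σλ = 0.0163033.
P(part 2 first) = λ_2/Σλ = 0.00520833/0.0163033 ≈ 0.3195.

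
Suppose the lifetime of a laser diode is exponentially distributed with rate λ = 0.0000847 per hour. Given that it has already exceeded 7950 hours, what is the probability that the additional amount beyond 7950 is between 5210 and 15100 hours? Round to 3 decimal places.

0.365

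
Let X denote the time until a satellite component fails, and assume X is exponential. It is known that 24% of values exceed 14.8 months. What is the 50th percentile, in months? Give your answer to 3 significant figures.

e^(−λ·14.8) = 0.24 ⇒ λ = −ln(0.24)/14.8 = 0.0964268.
50th percentile: 1 − e^(−λt) = 0.5, t = −ln(0.5)/λ = 7.18833 months.

7.19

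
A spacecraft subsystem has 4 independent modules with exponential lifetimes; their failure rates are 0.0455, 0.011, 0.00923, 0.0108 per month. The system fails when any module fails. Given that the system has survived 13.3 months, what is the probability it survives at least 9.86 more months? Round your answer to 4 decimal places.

0.4702

Time to first failure ~ Exp(Σλ) with Σλ = 0.07653.
By memorylessness, P(T > 13.3+9.86 | T > 13.3) = P(T > 9.86) = e^(−0.07653·9.86) ≈ 0.4702.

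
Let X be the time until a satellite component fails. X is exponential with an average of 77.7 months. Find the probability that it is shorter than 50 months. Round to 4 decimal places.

0.4746

The rate is λ = 1/77.7 = 0.01287 per month.
P(X ≤ 50) = 1 − e^(−λ·50) = 1 − e^(−0.6435) ≈ 0.4746.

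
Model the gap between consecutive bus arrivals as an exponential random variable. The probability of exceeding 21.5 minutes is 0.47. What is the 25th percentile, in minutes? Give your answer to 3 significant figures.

e^(−λ·21.5) = 0.47 ⇒ λ = −ln(0.47)/21.5 = 0.0351173.
25th percentile: 1 − e^(−λt) = 0.25, t = −ln(0.75)/λ = 8.19203 minutes.

8.19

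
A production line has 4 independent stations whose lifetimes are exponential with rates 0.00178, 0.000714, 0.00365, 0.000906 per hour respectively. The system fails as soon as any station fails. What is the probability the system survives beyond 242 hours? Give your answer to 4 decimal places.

0.1816

The time to first failure is exponential with rate Σλ = 0.00178 + 0.000714 + 0.00365 + 0.000906 = 0.00705.
P(min > 242) = e^(−0.00705·242) = e^(−1.7061) ≈ 0.1816.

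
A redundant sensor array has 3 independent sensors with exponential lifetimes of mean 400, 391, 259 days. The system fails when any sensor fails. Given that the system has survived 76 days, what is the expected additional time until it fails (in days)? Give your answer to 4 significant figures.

First-failure rate Σλ = 1/400 + 1/391 + 1/259 = 0.00891855.
By memorylessness the expected residual is 1/Σλ = 112.126 days, regardless of the 76 already elapsed.

112.1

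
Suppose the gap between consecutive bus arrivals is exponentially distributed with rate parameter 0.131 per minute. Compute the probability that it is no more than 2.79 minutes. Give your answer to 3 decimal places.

0.306

P(X ≤ 2.79) = 1 − e^(−λ·2.79) = 1 − e^(−0.36549) ≈ 0.306.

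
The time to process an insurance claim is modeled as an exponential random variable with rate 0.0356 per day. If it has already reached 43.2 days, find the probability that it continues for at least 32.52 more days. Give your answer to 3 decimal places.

The exponential is memoryless, so the remaining time is again Exp(λ): the condition X > 43.2 is irrelevant.
P(X > 32.52) = e^(−1.1577) ≈ 0.314.

0.314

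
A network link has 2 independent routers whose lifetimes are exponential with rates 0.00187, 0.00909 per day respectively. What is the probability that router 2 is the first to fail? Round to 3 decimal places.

The time to first failure is exponential with rate Σλ = 0.00187 + 0.00909 = 0.01096.
P(router 2 first) = λ_2/Σλ = 0.00909/0.01096 ≈ 0.829.

0.829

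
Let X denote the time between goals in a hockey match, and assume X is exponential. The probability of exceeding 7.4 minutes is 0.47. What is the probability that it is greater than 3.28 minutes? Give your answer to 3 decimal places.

0.716

e^(−λ·7.4) = 0.47 ⇒ λ = −ln(0.47)/7.4 = 0.10203.
P(X > 3.28) = e^(−0.10203·3.28) = e^(−0.33466) ≈ 0.716.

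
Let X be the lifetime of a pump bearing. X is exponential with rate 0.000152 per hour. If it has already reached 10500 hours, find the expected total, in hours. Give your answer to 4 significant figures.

17080

By memorylessness, E[X | X > 10500] = 10500 + 1/λ = 10500 + 6578.95 = 17078.9 hours.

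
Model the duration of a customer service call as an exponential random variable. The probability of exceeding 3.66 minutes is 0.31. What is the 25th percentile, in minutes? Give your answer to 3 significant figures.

0.899

e^(−λ·3.66) = 0.31 ⇒ λ = −ln(0.31)/3.66 = 0.319995.
25th percentile: 1 − e^(−λt) = 0.25, t = −ln(0.75)/λ = 0.89902 minutes.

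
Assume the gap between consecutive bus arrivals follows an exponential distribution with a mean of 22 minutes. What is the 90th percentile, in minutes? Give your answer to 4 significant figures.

50.66

The rate is λ = 1/22 = 0.0454545 per minute.
Set 1 − e^(−λt) = 0.9, so t = −ln(0.1)/λ = 2.3026/0.0454545 ≈ 50.6569 minutes.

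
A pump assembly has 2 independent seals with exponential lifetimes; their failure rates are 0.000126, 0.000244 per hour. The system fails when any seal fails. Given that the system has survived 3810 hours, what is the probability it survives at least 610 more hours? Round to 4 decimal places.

0.7980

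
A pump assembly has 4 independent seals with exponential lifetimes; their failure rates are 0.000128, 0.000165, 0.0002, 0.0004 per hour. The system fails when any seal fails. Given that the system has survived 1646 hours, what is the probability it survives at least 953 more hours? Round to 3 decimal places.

Time to first failure ~ Exp(Σλ) with Σλ = 0.000893.
By memorylessness, P(T > 1646+953 | T > 1646) = P(T > 953) = e^(−0.000893·953) ≈ 0.427.

0.427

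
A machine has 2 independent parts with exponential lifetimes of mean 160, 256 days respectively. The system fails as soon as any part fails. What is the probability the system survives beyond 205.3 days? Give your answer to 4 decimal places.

0.1243

The first failure time is exponential with rate Σλ_i = 1/160 + 1/256 = 0.0101563 per day.
P(min > 205.3) = e^(−0.0101563·205.3) = e^(−2.0851) ≈ 0.1243.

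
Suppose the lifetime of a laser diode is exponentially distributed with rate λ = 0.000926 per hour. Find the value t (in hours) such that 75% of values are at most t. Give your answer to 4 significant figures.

1497

Set 1 − e^(−λt) = 0.75, so t = −ln(0.25)/λ = 1.3863/0.000926 ≈ 1497.08 hours.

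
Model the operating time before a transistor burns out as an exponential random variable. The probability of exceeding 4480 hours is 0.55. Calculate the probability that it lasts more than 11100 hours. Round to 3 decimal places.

e^(−λ·4480) = 0.55 ⇒ λ = −ln(0.55)/4480 = 0.000133446.
P(X > 11100) = e^(−0.000133446·11100) = e^(−1.4812) ≈ 0.227.

0.227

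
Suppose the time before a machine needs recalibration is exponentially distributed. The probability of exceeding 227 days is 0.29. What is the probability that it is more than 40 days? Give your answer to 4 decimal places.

e^(−λ·227) = 0.29 ⇒ λ = −ln(0.29)/227 = 0.00545319.
P(X > 40) = e^(−0.00545319·40) = e^(−0.21813) ≈ 0.8040.

0.8040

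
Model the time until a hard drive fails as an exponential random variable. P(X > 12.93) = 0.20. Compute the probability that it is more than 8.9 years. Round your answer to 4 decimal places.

e^(−λ·12.93) = 0.20 ⇒ λ = −ln(0.20)/12.93 = 0.124473.
P(X > 8.9) = e^(−0.124473·8.9) = e^(−1.1078) ≈ 0.3303.

0.3303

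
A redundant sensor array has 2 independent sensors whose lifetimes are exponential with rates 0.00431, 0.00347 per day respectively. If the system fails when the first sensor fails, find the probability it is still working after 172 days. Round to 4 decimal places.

The time to first failure is exponential with rate Σλ = 0.00431 + 0.00347 = 0.00778.
P(min > 172) = e^(−0.00778·172) = e^(−1.3382) ≈ 0.2623.

0.2623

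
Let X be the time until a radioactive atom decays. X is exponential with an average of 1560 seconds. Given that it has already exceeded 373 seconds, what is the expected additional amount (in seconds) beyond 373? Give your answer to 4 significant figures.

1560

The rate is λ = 1/1560 = 0.000641026 per second.
By memorylessness, the remaining amount past any threshold is again Exp(λ) with mean 1/λ = 1560 seconds.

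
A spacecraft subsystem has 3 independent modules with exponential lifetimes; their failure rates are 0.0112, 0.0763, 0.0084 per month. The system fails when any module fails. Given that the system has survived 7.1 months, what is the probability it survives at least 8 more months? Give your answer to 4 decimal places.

0.4643

Time to first failure ~ Exp(Σλ) with Σλ = 0.0959.
By memorylessness, P(T > 7.1+8 | T > 7.1) = P(T > 8) = e^(−0.0959·8) ≈ 0.4643.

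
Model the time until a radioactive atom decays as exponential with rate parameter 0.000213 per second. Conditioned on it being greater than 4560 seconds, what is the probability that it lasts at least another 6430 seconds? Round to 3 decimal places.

0.254

The exponential is memoryless, so the remaining time is again Exp(λ): the condition X > 4560 is irrelevant.
P(X > 6430) = e^(−1.3696) ≈ 0.254.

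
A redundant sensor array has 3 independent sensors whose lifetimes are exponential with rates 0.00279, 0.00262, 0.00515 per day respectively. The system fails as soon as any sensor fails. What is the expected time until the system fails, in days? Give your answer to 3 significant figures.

The time to first failure is exponential with rate Σλ = 0.00279 + 0.00262 + 0.00515 = 0.01056.
E[min] = 1/Σλ = 1/0.01056 = 94.697 days.

94.7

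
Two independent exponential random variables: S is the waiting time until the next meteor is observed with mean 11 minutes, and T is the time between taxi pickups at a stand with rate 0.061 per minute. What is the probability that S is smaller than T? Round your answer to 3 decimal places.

0.598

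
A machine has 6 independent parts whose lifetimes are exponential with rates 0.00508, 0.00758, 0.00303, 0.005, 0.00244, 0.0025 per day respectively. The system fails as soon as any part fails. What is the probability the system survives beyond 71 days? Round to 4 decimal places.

0.1621

The time to first failure is exponential with rate Σλ = 0.00508 + 0.00758 + 0.00303 + 0.005 + 0.00244 + 0.0025 = 0.02563.
P(min > 71) = e^(−0.02563·71) = e^(−1.8197) ≈ 0.1621.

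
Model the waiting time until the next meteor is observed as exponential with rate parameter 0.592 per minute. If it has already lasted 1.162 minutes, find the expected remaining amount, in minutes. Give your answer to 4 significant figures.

By memorylessness, the remaining amount past any threshold is again Exp(λ) with mean 1/λ = 1.68919 minutes.

1.689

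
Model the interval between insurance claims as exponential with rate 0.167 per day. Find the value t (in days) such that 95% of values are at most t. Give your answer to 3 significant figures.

Set 1 − e^(−λt) = 0.95, so t = −ln(0.05)/λ = 2.9957/0.167 ≈ 17.9385 days.

17.9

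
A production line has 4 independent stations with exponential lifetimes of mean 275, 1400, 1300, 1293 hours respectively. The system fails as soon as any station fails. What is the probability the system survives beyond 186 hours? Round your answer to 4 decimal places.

0.3342

The first failure time is exponential with rate Σλ_i = 1/275 + 1/1400 + 1/1300 + 1/1293 = 0.00589328 per hour.
P(min > 186) = e^(−0.00589328·186) = e^(−1.0961) ≈ 0.3342.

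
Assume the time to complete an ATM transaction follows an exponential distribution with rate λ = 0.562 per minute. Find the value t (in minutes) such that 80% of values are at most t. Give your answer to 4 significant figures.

Set 1 − e^(−λt) = 0.8, so t = −ln(0.2)/λ = 1.6094/0.562 ≈ 2.86377 minutes.

2.864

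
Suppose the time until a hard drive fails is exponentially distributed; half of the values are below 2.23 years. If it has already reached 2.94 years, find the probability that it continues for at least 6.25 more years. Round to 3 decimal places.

For an exponential, median = ln(2)/λ, so λ = ln 2 / 2.23 = 0.310828 per year.
By the memoryless property, P(X > 2.94+6.25 | X > 2.94) = P(X > 6.25).
P(X > 6.25) = e^(−1.9427) ≈ 0.143.

0.143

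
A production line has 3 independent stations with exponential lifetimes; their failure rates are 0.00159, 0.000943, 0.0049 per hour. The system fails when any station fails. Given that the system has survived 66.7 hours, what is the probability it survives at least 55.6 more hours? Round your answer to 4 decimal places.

Time to first failure ~ Exp(Σλ) with Σλ = 0.007433.
By memorylessness, P(T > 66.7+55.6 | T > 66.7) = P(T > 55.6) = e^(−0.007433·55.6) ≈ 0.6615.

0.6615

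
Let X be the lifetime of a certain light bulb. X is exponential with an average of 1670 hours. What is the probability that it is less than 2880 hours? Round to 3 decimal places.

0.822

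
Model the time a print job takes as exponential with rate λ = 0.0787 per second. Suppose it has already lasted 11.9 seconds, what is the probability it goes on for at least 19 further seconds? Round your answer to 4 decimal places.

The exponential is memoryless, so the remaining time is again Exp(λ): the condition X > 11.9 is irrelevant.
P(X > 19) = e^(−1.4953) ≈ 0.2242.

0.2242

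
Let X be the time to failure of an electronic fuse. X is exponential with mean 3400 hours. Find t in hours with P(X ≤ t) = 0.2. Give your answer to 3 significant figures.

759

The rate is λ = 1/3400 = 0.000294118 per hour.
Set 1 − e^(−λt) = 0.2, so t = −ln(0.8)/λ = 0.22314/0.000294118 ≈ 758.688 hours.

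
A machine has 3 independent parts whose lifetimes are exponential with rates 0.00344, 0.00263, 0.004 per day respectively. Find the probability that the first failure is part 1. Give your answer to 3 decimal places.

The time to first failure is exponential with rate Σλ = 0.00344 + 0.00263 + 0.004 = 0.01007.
P(part 1 first) = λ_1/Σλ = 0.00344/0.01007 ≈ 0.342.

0.342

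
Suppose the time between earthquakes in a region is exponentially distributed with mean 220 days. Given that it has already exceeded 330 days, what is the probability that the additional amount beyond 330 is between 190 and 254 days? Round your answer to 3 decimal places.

The rate is λ = 1/220 = 0.00454545 per day.
Memoryless: the residual past 330 is again Exp(λ).
P(190 < residual < 254) = e^(−λ·190) − e^(−λ·254) = 0.42163 − 0.31520 ≈ 0.106.

0.106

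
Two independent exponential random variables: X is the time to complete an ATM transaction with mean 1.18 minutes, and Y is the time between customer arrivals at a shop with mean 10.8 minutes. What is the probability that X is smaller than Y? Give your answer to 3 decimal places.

λ_1 = 1/1.18 = 0.847458, λ_2 = 1/10.8 = 0.0925926.
For independent exponentials, P(X < Y) = λ_1/(λ_1+λ_2) = 0.847458/0.94005 ≈ 0.902.

0.902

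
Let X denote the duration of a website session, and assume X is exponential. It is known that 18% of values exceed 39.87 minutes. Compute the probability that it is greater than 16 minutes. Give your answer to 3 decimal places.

e^(−λ·39.87) = 0.18 ⇒ λ = −ln(0.18)/39.87 = 0.0430097.
P(X > 16) = e^(−0.0430097·16) = e^(−0.68816) ≈ 0.503.

0.503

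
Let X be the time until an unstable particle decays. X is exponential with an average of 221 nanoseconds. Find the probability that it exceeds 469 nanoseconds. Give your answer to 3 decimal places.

The rate is λ = 1/221 = 0.00452489 per nanosecond.
P(X > 469) = e^(−λ·469) = e^(−2.1222) ≈ 0.120.

0.120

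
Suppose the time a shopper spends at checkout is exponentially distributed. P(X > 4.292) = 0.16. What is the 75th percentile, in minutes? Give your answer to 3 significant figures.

3.25

e^(−λ·4.292) = 0.16 ⇒ λ = −ln(0.16)/4.292 = 0.426976.
75th percentile: 1 − e^(−λt) = 0.75, t = −ln(0.25)/λ = 3.24677 minutes.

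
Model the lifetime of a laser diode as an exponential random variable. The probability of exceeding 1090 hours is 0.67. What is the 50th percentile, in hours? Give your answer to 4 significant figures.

1887

e^(−λ·1090) = 0.67 ⇒ λ = −ln(0.67)/1090 = 0.000367411.
50th percentile: 1 − e^(−λt) = 0.5, t = −ln(0.5)/λ = 1886.57 hours.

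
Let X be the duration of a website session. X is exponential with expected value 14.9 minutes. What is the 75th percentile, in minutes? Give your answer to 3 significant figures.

20.7

The rate is λ = 1/14.9 = 0.0671141 per minute.
Set 1 − e^(−λt) = 0.75, so t = −ln(0.25)/λ = 1.3863/0.0671141 ≈ 20.6558 minutes.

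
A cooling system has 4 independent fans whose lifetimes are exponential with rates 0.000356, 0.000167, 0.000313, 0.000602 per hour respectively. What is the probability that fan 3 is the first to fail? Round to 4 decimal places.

0.2177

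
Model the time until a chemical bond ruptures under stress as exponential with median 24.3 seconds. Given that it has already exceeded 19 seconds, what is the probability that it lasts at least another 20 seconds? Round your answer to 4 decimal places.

For an exponential, median = ln(2)/λ, so λ = ln 2 / 24.3 = 0.0285246 per second.
By the memoryless property, P(X > 19+20 | X > 19) = P(X > 20).
P(X > 20) = e^(−0.57049) ≈ 0.5652.

0.5652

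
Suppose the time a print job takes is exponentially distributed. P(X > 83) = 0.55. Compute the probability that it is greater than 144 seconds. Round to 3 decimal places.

0.354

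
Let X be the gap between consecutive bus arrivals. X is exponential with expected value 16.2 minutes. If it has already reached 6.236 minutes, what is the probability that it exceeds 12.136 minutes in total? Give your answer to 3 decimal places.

The rate is λ = 1/16.2 = 0.0617284 per minute.
The exponential is memoryless, so the remaining time is again Exp(λ): the condition X > 6.236 is irrelevant.
P(X > 5.9) = e^(−0.3642) ≈ 0.695.

0.695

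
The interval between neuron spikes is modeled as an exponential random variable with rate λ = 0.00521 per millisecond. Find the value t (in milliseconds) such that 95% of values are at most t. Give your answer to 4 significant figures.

Set 1 − e^(−λt) = 0.95, so t = −ln(0.05)/λ = 2.9957/0.00521 ≈ 574.997 milliseconds.

575.0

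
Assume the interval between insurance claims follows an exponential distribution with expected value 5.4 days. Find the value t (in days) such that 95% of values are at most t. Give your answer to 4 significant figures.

16.18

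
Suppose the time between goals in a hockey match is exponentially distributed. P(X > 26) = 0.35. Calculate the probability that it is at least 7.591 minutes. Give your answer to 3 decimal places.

0.736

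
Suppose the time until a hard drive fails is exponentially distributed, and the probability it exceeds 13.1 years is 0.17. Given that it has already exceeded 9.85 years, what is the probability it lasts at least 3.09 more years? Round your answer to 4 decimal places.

0.6584

From e^(−λ·13.1) = 0.17, λ = −ln(0.17)/13.1 = 0.135264.
Memoryless: P(X > 9.85+3.09 | X > 9.85) = P(X > 3.09) = e^(−0.135264·3.09) ≈ 0.6584.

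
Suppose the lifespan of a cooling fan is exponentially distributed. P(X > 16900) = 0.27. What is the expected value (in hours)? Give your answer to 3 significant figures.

12900

e^(−λ·16900) = 0.27 ⇒ λ = −ln(0.27)/16900 = 0.0000774753.
Mean = 1/λ = 12907.3 hours.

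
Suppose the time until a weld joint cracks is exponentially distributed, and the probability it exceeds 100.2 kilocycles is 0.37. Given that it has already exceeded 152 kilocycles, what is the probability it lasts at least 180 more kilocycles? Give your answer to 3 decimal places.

0.168

From e^(−λ·100.2) = 0.37, λ = −ln(0.37)/100.2 = 0.00992268.
Memoryless: P(X > 152+180 | X > 152) = P(X > 180) = e^(−0.00992268·180) ≈ 0.168.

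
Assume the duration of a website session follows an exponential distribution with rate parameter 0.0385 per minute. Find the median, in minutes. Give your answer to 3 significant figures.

Set 1 − e^(−λt) = 0.5, so t = −ln(0.5)/λ = 0.69315/0.0385 ≈ 18.0038 minutes.

18.0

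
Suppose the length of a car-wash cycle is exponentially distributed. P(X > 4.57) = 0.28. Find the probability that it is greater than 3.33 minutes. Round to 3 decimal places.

e^(−λ·4.57) = 0.28 ⇒ λ = −ln(0.28)/4.57 = 0.278548.
P(X > 3.33) = e^(−0.278548·3.33) = e^(−0.92757) ≈ 0.396.

0.396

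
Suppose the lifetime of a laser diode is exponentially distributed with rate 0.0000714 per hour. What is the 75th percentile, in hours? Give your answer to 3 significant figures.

19400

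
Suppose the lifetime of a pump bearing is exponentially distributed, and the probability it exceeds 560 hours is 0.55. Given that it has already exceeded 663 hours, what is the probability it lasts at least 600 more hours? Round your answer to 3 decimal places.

From e^(−λ·560) = 0.55, λ = −ln(0.55)/560 = 0.00106757.
Memoryless: P(X > 663+600 | X > 663) = P(X > 600) = e^(−0.00106757·600) ≈ 0.527.

0.527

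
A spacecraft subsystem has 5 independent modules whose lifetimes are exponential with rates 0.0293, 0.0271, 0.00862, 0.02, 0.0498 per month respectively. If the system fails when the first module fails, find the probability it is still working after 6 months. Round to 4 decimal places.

0.4453

The time to first failure is exponential with rate Σλ = 0.0293 + 0.0271 + 0.00862 + 0.02 + 0.0498 = 0.13482.
P(min > 6) = e^(−0.13482·6) = e^(−0.80892) ≈ 0.4453.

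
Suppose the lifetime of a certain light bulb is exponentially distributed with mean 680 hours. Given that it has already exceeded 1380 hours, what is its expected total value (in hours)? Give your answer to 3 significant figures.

The rate is λ = 1/680 = 0.00147059 per hour.
By memorylessness, E[X | X > 1380] = 1380 + 1/λ = 1380 + 680 = 2060 hours.

2060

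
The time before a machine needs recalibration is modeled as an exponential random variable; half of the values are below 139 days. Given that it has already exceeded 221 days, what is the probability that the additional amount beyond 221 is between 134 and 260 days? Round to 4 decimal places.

0.2391

For an exponential, median = ln(2)/λ, so λ = ln 2 / 139 = 0.00498667 per day.
Memoryless: the residual past 221 is again Exp(λ).
P(134 < residual < 260) = e^(−λ·134) − e^(−λ·260) = 0.51262 − 0.27348 ≈ 0.2391.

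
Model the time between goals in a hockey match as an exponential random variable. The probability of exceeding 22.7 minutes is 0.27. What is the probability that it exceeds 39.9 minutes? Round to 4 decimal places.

e^(−λ·22.7) = 0.27 ⇒ λ = −ln(0.27)/22.7 = 0.0576799.
P(X > 39.9) = e^(−0.0576799·39.9) = e^(−2.3014) ≈ 0.1001.

0.1001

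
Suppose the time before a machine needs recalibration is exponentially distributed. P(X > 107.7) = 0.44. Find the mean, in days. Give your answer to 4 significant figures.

e^(−λ·107.7) = 0.44 ⇒ λ = −ln(0.44)/107.7 = 0.00762285.
Mean = 1/λ = 131.185 days.

131.2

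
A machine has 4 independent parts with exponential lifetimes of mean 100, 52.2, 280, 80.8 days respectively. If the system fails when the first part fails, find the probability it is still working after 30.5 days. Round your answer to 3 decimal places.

0.253

The first failure time is exponential with rate Σλ_i = 1/100 + 1/52.2 + 1/280 + 1/80.8 = 0.0451048 per day.
P(min > 30.5) = e^(−0.0451048·30.5) = e^(−1.3757) ≈ 0.253.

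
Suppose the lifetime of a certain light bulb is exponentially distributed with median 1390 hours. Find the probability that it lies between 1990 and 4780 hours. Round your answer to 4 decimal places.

For an exponential, median = ln(2)/λ, so λ = ln 2 / 1390 = 0.000498667 per hour.
P(1990 < X < 4780) = e^(−λ·1990) − e^(−λ·4780) = 0.37071 − 0.09222 ≈ 0.2785.

0.2785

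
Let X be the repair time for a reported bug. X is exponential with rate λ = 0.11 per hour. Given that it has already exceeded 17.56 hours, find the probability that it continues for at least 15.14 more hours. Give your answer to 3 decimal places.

By the memoryless property, P(X > 17.56+15.14 | X > 17.56) = P(X > 15.14).
P(X > 15.14) = e^(−1.6654) ≈ 0.189.

0.189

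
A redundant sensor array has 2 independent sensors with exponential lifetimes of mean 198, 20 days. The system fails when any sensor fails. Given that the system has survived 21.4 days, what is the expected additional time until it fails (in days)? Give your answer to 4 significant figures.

18.17

First-failure rate Σλ = 1/198 + 1/20 = 0.0550505.
By memorylessness the expected residual is 1/Σλ = 18.1651 days, regardless of the 21.4 already elapsed.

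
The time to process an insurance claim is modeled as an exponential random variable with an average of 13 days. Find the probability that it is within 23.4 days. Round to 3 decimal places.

0.835

The rate is λ = 1/13 = 0.0769231 per day.
P(X ≤ 23.4) = 1 − e^(−λ·23.4) = 1 − e^(−1.8) ≈ 0.835.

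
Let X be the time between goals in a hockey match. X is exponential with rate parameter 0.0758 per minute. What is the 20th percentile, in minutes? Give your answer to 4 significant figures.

Set 1 − e^(−λt) = 0.2, so t = −ln(0.8)/λ = 0.22314/0.0758 ≈ 2.94385 minutes.

2.944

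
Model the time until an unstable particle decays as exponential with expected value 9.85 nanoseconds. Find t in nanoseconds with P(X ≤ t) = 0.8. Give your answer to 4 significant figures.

15.85

The rate is λ = 1/9.85 = 0.101523 per nanosecond.
Set 1 − e^(−λt) = 0.8, so t = −ln(0.2)/λ = 1.6094/0.101523 ≈ 15.853 nanoseconds.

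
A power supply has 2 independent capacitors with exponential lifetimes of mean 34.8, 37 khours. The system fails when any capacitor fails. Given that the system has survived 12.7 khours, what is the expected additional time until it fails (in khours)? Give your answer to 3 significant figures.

17.9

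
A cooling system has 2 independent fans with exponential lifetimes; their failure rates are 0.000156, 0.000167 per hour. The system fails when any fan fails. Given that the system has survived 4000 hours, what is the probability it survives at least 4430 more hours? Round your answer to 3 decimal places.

0.239

Time to first failure ~ Exp(Σλ) with Σλ = 0.000323.
By memorylessness, P(T > 4000+4430 | T > 4000) = P(T > 4430) = e^(−0.000323·4430) ≈ 0.239.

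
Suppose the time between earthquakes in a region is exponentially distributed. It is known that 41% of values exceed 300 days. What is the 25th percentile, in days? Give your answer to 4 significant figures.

e^(−λ·300) = 0.41 ⇒ λ = −ln(0.41)/300 = 0.00297199.
25th percentile: 1 − e^(−λt) = 0.25, t = −ln(0.75)/λ = 96.7977 days.

96.80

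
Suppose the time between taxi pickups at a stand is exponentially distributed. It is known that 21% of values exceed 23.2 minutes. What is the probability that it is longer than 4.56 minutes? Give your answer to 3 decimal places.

0.736

e^(−λ·23.2) = 0.21 ⇒ λ = −ln(0.21)/23.2 = 0.0672693.
P(X > 4.56) = e^(−0.0672693·4.56) = e^(−0.30675) ≈ 0.736.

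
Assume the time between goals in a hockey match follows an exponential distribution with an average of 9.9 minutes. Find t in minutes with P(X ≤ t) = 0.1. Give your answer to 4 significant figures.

The rate is λ = 1/9.9 = 0.10101 per minute.
Set 1 − e^(−λt) = 0.1, so t = −ln(0.9)/λ = 0.10536/0.10101 ≈ 1.04307 minutes.

1.043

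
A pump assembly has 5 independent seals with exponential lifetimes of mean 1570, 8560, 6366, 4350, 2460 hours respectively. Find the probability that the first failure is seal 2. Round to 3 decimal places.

0.076

Rates: λ_i = 1/mean_i → 0.000636943, 0.000116822, 0.000157085, 0.000229885, 0.000406504; Σλ = 0.00154724.
P(seal 2 first) = λ_2/Σλ = 0.000116822/0.00154724 ≈ 0.076.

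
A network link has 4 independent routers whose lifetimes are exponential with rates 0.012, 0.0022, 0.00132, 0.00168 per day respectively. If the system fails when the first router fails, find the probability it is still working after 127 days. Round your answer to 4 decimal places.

0.1125

The time to first failure is exponential with rate Σλ = 0.012 + 0.0022 + 0.00132 + 0.00168 = 0.0172.
P(min > 127) = e^(−0.0172·127) = e^(−2.1844) ≈ 0.1125.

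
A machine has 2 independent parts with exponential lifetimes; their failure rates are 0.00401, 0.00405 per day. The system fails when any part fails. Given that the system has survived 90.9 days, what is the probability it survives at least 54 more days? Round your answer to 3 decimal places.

Time to first failure ~ Exp(Σλ) with Σλ = 0.00806.
By memorylessness, P(T > 90.9+54 | T > 90.9) = P(T > 54) = e^(−0.00806·54) ≈ 0.647.

0.647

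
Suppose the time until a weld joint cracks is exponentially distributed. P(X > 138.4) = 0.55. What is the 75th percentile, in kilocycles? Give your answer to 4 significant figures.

e^(−λ·138.4) = 0.55 ⇒ λ = −ln(0.55)/138.4 = 0.00431963.
75th percentile: 1 − e^(−λt) = 0.75, t = −ln(0.25)/λ = 320.929 kilocycles.

320.9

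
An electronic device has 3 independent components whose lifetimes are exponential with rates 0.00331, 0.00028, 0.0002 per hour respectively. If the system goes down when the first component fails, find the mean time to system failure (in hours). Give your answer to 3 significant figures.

The time to first failure is exponential with rate Σλ = 0.00331 + 0.00028 + 0.0002 = 0.00379.
E[min] = 1/Σλ = 1/0.00379 = 263.852 hours.

264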